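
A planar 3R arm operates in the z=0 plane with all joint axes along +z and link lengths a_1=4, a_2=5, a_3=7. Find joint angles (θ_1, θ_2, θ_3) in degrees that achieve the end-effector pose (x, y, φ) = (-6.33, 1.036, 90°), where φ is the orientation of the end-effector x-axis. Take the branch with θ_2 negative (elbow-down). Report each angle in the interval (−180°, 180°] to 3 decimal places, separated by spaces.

wrist centre = target − a_3·(cos φ, sin φ) = (-6.3300, -5.9640)
cos θ_2 = (75.6382−4²−5²)/(2·4·5) = 0.8660; θ_2 = -30.0081° (elbow-down)
β = atan2(-5.9640,-6.3300) = -136.7052°; ψ = atan2(-2.5006,8.3298) = -16.7098°
θ_1 = β − ψ = -119.9954°
θ_3 = φ − θ_1 − θ_2 = -119.9965° (wrapped to (-180°,180°])

-119.995 -30.008 -119.997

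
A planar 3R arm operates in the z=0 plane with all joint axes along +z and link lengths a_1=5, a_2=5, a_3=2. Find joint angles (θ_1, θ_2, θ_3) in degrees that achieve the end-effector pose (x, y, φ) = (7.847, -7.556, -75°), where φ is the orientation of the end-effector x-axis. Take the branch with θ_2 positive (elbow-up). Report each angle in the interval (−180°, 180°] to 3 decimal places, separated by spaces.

-60.004 45.008 -60.003

wrist centre = target − a_3·(cos φ, sin φ) = (7.3294, -5.6241)
cos θ_2 = (85.3506−5²−5²)/(2·5·5) = 0.7070; θ_2 = 45.0077° (elbow-up)
β = atan2(-5.6241,7.3294) = -37.5006°; ψ = atan2(3.5360,8.5351) = 22.5038°
θ_1 = β − ψ = -60.0045°
θ_3 = φ − θ_1 − θ_2 = -60.0032° (wrapped to (-180°,180°])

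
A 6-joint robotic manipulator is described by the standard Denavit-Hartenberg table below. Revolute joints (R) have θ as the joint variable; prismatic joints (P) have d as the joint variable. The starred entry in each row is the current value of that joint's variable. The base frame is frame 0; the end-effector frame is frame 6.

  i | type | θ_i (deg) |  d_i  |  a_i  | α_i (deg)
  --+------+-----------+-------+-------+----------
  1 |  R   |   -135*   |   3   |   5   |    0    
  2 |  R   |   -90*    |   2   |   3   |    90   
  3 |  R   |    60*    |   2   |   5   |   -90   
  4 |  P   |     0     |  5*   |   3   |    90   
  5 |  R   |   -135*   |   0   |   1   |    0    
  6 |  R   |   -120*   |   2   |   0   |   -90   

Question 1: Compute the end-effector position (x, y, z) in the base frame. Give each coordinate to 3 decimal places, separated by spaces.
-2.778 1.364 13.462

after link 1: o_1 = (-3.5355, -3.5355, 3.0000)
after link 2: o_2 = (-5.6569, -1.4142, 5.0000)
after link 3: o_3 = (-6.0104, 1.7678, 9.3301)
after link 4: o_4 = (-4.0092, -0.2334, 14.4282)
after link 5: o_5 = (-4.1922, -0.0504, 13.4623)
after link 6: o_6 = (-2.7780, 1.3638, 13.4623)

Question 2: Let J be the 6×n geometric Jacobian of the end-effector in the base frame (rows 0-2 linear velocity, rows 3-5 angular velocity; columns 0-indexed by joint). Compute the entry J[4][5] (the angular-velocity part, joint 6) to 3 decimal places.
0.707

axis z_5 = (0.7071,0.7071,0.0000); lever o_n−o_5 = (1.4142,1.4142,0.0000)
cross product → J_v[:, 5] = (-0.0000,0.0000,0.0000)
J_ω[:, 5] = z_5
entry J[4][5] = 0.7071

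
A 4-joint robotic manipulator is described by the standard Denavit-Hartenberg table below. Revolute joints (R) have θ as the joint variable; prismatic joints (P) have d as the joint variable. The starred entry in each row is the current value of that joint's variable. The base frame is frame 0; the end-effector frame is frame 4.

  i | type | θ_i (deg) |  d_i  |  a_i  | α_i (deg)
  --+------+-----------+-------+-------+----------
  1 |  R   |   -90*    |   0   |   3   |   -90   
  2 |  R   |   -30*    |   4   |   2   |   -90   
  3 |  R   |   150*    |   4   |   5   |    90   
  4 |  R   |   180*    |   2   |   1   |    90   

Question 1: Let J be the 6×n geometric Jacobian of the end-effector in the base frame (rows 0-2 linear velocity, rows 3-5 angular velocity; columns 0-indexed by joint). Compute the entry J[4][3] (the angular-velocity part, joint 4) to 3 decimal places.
axis z_3 = (-0.8660,-0.4330,0.2500); lever o_n−o_3 = (-1.2321,-1.6160,0.9330)
cross product → J_v[:, 3] = (-0.0000,0.5000,0.8660)
J_ω[:, 3] = z_3
entry J[4][3] = -0.4330

-0.433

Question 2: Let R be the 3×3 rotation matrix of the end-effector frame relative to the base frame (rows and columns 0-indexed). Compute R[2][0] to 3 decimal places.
0.433

End-effector x-axis (col 0 of R) = (0.5000,-0.7500,0.4330)
R[2][0] = 0.4330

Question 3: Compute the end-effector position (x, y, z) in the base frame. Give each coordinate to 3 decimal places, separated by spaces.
after link 1: o_1 = (0.0000, -3.0000, 0.0000)
after link 2: o_2 = (4.0000, -4.7321, 1.0000)
after link 3: o_3 = (1.5000, -2.9821, -4.6292)
after link 4: o_4 = (0.2679, -4.5981, -3.6962)

0.268 -4.598 -3.696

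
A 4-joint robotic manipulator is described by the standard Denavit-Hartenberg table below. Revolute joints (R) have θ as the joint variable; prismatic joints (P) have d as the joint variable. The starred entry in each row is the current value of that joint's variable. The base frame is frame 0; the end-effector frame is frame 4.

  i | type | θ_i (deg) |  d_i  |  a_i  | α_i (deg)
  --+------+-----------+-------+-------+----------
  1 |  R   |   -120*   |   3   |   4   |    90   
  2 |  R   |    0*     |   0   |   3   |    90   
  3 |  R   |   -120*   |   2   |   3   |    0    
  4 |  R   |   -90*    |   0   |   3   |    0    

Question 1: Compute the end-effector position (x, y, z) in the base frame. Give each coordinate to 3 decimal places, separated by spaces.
-0.500 -3.062 1.000

after link 1: o_1 = (-2.0000, -3.4641, 3.0000)
after link 2: o_2 = (-3.5000, -6.0622, 3.0000)
after link 3: o_3 = (-0.5000, -6.0622, 1.0000)
after link 4: o_4 = (-0.5000, -3.0622, 1.0000)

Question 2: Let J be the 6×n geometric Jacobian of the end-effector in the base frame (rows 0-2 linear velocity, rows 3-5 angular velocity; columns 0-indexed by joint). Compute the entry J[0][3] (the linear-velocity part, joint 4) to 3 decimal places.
axis z_3 = (-0.0000,0.0000,-1.0000); lever o_n−o_3 = (0.0000,3.0000,0.0000)
cross product → J_v[:, 3] = (3.0000,-0.0000,-0.0000)
J_ω[:, 3] = z_3
entry J[0][3] = 3.0000

3.000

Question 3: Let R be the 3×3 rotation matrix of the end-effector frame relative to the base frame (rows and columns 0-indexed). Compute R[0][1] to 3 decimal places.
End-effector y-axis (col 1 of R) = (1.0000,-0.0000,-0.0000)
R[0][1] = 1.0000

1.000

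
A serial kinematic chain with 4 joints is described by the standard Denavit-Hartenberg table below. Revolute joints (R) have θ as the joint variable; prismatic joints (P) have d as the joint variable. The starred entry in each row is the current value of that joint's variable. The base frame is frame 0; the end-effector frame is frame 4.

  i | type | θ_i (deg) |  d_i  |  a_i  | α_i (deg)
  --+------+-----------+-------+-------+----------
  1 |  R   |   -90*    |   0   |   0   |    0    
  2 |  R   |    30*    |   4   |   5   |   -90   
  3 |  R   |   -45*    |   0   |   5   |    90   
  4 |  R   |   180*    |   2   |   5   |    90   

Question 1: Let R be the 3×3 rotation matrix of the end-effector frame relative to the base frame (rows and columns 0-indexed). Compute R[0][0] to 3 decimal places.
End-effector x-axis (col 0 of R) = (-0.3536,0.6124,-0.7071)
R[0][0] = -0.3536

-0.354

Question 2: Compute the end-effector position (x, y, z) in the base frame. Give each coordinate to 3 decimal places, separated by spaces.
after link 1: o_1 = (0.0000, 0.0000, 0.0000)
after link 2: o_2 = (2.5000, -4.3301, 4.0000)
after link 3: o_3 = (4.2678, -7.3920, 7.5355)
after link 4: o_4 = (1.7929, -3.1054, 5.4142)

1.793 -3.105 5.414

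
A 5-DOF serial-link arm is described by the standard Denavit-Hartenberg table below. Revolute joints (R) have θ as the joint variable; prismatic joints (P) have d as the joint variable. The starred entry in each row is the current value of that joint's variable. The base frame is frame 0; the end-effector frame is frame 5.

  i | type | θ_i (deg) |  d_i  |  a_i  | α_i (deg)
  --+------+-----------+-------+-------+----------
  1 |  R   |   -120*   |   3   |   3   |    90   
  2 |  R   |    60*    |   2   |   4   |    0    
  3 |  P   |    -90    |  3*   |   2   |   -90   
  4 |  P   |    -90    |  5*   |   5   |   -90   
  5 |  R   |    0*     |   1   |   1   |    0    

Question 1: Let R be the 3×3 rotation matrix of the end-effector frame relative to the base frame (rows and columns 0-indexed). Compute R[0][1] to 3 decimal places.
0.250

End-effector y-axis (col 1 of R) = (0.2500,0.4330,-0.8660)
R[0][1] = 0.2500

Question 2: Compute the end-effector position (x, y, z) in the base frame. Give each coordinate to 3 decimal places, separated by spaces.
after link 1: o_1 = (-1.5000, -2.5981, 3.0000)
after link 2: o_2 = (-4.2321, -3.3301, 6.4641)
after link 3: o_3 = (-7.6962, -3.3301, 5.4641)
after link 4: o_4 = (-13.2763, -2.9952, 9.7942)
after link 5: o_5 = (-14.5753, -3.2452, 9.2942)

-14.575 -3.245 9.294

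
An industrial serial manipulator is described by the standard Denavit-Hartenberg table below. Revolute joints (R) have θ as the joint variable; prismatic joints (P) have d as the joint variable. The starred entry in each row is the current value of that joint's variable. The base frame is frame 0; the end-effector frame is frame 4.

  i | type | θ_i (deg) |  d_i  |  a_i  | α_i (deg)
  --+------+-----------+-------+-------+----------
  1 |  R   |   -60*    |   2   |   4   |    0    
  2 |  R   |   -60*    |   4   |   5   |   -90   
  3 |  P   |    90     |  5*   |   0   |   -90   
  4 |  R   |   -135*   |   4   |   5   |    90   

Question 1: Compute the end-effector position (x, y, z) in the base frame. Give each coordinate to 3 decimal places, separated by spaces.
8.892 -8.598 9.536

after link 1: o_1 = (2.0000, -3.4641, 2.0000)
after link 2: o_2 = (-0.5000, -7.7942, 6.0000)
after link 3: o_3 = (3.8301, -10.2942, 6.0000)
after link 4: o_4 = (8.8920, -8.5979, 9.5355)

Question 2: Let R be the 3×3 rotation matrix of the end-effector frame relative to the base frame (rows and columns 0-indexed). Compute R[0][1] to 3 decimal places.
0.500

End-effector y-axis (col 1 of R) = (0.5000,0.8660,-0.0000)
R[0][1] = 0.5000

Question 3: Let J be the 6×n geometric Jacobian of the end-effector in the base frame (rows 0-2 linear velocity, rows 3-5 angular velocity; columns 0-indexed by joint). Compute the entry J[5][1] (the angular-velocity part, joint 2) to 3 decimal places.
axis z_1 = (0.0000,0.0000,1.0000); lever o_n−o_1 = (6.8920,-5.1338,7.5355)
cross product → J_v[:, 1] = (5.1338,6.8920,-0.0000)
J_ω[:, 1] = z_1
entry J[5][1] = 1.0000

1.000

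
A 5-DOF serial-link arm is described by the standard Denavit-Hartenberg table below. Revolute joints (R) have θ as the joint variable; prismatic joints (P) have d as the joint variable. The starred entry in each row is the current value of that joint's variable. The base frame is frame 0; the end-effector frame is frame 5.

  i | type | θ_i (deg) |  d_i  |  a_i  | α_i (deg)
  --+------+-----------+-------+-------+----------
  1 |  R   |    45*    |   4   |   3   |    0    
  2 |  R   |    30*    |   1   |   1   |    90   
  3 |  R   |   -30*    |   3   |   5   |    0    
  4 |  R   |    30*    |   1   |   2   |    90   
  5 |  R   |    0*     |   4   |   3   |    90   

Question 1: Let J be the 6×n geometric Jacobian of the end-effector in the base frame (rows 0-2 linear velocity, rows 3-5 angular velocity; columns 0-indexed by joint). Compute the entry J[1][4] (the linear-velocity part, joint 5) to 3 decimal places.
axis z_4 = (0.0000,-0.0000,-1.0000); lever o_n−o_4 = (0.7765,2.8978,-4.0000)
cross product → J_v[:, 4] = (2.8978,-0.7765,0.0000)
J_ω[:, 4] = z_4
entry J[1][4] = -0.7765

-0.776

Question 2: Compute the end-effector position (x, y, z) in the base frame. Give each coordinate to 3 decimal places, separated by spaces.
8.659 11.064 -1.500

after link 1: o_1 = (2.1213, 2.1213, 4.0000)
after link 2: o_2 = (2.3801, 3.0872, 5.0000)
after link 3: o_3 = (6.3986, 6.4934, 2.5000)
after link 4: o_4 = (7.8822, 8.1664, 2.5000)
after link 5: o_5 = (8.6587, 11.0642, -1.5000)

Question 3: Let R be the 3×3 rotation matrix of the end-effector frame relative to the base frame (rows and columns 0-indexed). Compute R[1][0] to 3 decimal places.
0.966

End-effector x-axis (col 0 of R) = (0.2588,0.9659,0.0000)
R[1][0] = 0.9659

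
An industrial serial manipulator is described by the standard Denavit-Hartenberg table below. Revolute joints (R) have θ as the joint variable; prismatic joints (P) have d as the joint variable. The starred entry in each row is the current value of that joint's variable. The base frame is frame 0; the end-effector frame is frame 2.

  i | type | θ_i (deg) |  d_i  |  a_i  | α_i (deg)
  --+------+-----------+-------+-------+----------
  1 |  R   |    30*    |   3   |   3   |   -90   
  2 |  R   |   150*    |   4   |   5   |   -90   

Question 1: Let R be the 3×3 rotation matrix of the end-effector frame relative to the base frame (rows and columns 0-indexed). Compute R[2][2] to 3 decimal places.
End-effector z-axis (col 2 of R) = (-0.4330,-0.2500,0.8660)
R[2][2] = 0.8660

0.866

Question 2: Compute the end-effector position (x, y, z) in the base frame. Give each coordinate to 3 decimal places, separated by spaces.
after link 1: o_1 = (2.5981, 1.5000, 3.0000)
after link 2: o_2 = (-3.1519, 2.7990, 0.5000)

-3.152 2.799 0.500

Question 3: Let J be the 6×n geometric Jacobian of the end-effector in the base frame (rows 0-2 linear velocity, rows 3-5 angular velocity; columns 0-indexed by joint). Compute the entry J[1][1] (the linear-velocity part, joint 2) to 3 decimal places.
-1.250

axis z_1 = (-0.5000,0.8660,0.0000); lever o_n−o_1 = (-5.7500,1.2990,-2.5000)
cross product → J_v[:, 1] = (-2.1651,-1.2500,4.3301)
J_ω[:, 1] = z_1
entry J[1][1] = -1.2500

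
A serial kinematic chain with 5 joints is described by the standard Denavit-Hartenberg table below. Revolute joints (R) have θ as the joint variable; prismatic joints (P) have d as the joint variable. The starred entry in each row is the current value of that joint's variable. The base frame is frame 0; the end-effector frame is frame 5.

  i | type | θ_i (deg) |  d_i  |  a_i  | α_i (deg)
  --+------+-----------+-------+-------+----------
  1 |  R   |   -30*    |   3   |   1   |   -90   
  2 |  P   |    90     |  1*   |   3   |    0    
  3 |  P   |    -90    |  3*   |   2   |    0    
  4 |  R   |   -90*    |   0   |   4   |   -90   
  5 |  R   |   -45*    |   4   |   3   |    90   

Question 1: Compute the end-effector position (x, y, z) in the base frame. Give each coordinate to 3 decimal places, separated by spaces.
after link 1: o_1 = (0.8660, -0.5000, 3.0000)
after link 2: o_2 = (1.3660, 0.3660, 0.0000)
after link 3: o_3 = (4.5981, 1.9641, 0.0000)
after link 4: o_4 = (4.5981, 1.9641, 4.0000)
after link 5: o_5 = (9.1228, 1.8012, 6.1213)

9.123 1.801 6.121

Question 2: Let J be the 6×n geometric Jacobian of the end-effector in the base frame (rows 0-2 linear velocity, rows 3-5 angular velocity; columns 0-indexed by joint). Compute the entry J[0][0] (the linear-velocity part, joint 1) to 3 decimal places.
axis z_0 = ẑ; lever o_n−o_0 = (9.1228,1.8012,6.1213)
cross product → J_v[:, 0] = (-1.8012,9.1228,0.0000)
J_ω[:, 0] = z_0
entry J[0][0] = -1.8012

-1.801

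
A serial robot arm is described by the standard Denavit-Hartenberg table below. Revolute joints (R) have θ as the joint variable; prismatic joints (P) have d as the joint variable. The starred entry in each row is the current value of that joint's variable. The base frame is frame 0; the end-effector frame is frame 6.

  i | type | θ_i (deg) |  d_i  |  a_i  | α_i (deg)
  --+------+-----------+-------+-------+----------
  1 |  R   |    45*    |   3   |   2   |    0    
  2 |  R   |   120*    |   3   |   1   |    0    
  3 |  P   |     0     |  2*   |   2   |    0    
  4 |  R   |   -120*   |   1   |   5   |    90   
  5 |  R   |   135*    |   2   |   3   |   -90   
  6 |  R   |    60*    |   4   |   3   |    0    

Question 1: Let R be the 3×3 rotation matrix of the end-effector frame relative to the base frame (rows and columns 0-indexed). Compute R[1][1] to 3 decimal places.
0.787

End-effector y-axis (col 1 of R) = (0.0795,0.7866,-0.6124)
R[1][1] = 0.7866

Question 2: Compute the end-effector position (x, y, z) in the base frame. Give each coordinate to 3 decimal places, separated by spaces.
after link 1: o_1 = (1.4142, 1.4142, 3.0000)
after link 2: o_2 = (0.4483, 1.6730, 6.0000)
after link 3: o_3 = (-1.4836, 2.1907, 8.0000)
after link 4: o_4 = (2.0520, 5.7262, 9.0000)
after link 5: o_5 = (1.9662, 2.8120, 11.1213)
after link 6: o_6 = (-2.6209, 1.8991, 9.3536)

-2.621 1.899 9.354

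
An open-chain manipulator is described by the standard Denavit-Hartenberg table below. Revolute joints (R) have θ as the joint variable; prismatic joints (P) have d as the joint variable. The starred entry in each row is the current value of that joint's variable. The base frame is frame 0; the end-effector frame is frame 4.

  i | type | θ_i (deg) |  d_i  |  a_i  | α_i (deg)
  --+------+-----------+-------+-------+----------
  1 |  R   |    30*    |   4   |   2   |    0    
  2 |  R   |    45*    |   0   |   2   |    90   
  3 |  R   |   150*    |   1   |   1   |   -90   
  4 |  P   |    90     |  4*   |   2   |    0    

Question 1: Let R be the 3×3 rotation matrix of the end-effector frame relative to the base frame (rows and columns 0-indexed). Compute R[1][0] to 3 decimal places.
End-effector x-axis (col 0 of R) = (-0.9659,0.2588,-0.0000)
R[1][0] = 0.2588

0.259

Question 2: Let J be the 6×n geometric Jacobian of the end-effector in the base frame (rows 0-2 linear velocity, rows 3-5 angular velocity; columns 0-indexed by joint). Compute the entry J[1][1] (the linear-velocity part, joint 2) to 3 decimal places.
axis z_1 = (0.0000,0.0000,1.0000); lever o_n−o_1 = (-1.1901,-0.5777,-2.9641)
cross product → J_v[:, 1] = (0.5777,-1.1901,0.0000)
J_ω[:, 1] = z_1
entry J[1][1] = -1.1901

-1.190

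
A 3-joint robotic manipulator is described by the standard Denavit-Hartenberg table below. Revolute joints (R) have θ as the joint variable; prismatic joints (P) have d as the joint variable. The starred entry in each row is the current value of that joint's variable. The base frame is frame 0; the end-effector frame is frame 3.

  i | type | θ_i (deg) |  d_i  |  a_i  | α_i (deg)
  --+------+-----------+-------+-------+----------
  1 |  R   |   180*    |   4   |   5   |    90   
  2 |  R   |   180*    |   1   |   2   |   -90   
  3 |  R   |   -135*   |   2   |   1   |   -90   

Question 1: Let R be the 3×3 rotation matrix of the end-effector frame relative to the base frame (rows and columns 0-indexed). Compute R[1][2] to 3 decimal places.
End-effector z-axis (col 2 of R) = (0.7071,0.7071,0.0000)
R[1][2] = 0.7071

0.707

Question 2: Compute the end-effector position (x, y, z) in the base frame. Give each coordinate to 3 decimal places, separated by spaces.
after link 1: o_1 = (-5.0000, 0.0000, 4.0000)
after link 2: o_2 = (-3.0000, 1.0000, 4.0000)
after link 3: o_3 = (-3.7071, 1.7071, 2.0000)

-3.707 1.707 2.000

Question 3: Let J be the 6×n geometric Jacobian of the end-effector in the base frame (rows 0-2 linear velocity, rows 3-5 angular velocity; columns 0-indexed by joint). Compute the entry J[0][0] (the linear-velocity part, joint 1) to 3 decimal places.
axis z_0 = ẑ; lever o_n−o_0 = (-3.7071,1.7071,2.0000)
cross product → J_v[:, 0] = (-1.7071,-3.7071,0.0000)
J_ω[:, 0] = z_0
entry J[0][0] = -1.7071

-1.707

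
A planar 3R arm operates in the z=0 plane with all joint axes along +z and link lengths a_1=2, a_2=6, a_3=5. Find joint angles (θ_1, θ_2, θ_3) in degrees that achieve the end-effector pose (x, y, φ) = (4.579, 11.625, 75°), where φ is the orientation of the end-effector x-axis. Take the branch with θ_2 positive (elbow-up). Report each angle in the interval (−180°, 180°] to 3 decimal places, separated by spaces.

wrist centre = target − a_3·(cos φ, sin φ) = (3.2849, 6.7954)
cos θ_2 = (56.9677−2²−6²)/(2·2·6) = 0.7070; θ_2 = 45.0098° (elbow-up)
β = atan2(6.7954,3.2849) = 64.2007°; ψ = atan2(4.2434,6.2419) = 34.2086°
θ_1 = β − ψ = 29.9922°
θ_3 = φ − θ_1 − θ_2 = -0.0019° (wrapped to (-180°,180°])

29.992 45.010 -0.002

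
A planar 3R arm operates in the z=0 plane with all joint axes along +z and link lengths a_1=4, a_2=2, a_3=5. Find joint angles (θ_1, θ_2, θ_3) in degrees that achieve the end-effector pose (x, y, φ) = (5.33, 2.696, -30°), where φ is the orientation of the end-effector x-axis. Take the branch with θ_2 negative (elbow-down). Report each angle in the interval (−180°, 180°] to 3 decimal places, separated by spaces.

wrist centre = target − a_3·(cos φ, sin φ) = (0.9999, 5.1960)
cos θ_2 = (27.9982−4²−2²)/(2·4·2) = 0.4999; θ_2 = -60.0076° (elbow-down)
β = atan2(5.1960,0.9999) = 79.1076°; ψ = atan2(-1.7322,4.9998) = -19.1088°
θ_1 = β − ψ = 98.2164°
θ_3 = φ − θ_1 − θ_2 = -68.2088° (wrapped to (-180°,180°])

98.216 -60.008 -68.209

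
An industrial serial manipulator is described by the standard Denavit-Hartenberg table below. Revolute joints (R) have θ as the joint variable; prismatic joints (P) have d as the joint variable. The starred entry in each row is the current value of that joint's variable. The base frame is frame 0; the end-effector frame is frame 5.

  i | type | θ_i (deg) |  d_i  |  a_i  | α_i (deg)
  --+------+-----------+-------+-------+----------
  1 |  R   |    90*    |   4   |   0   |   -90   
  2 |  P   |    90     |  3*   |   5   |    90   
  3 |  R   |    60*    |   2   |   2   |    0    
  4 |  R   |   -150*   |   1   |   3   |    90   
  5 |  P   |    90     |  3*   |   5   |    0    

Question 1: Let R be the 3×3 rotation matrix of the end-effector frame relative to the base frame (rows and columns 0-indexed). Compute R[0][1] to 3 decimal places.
End-effector y-axis (col 1 of R) = (-1.0000,0.0000,-0.0000)
R[0][1] = -1.0000

-1.000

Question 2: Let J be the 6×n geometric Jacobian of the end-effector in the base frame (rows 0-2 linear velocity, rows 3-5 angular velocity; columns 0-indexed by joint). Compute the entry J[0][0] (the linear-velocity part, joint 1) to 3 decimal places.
-8.000

axis z_0 = ẑ; lever o_n−o_0 = (-1.7321,8.0000,1.0000)
cross product → J_v[:, 0] = (-8.0000,-1.7321,0.0000)
J_ω[:, 0] = z_0
entry J[0][0] = -8.0000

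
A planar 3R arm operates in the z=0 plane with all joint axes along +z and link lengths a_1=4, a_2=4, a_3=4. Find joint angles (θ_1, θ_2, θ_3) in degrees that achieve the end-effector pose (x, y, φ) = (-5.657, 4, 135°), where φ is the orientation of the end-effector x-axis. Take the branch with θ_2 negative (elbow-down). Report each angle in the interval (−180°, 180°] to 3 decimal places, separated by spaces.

-135.000 -134.998 44.998

wrist centre = target − a_3·(cos φ, sin φ) = (-2.8286, 1.1716)
cos θ_2 = (9.3734−4²−4²)/(2·4·4) = -0.7071; θ_2 = -134.9979° (elbow-down)
β = atan2(1.1716,-2.8286) = 157.5010°; ψ = atan2(-2.8285,1.1717) = -67.4990°
θ_1 = β − ψ = 225.0000°
θ_3 = φ − θ_1 − θ_2 = 44.9979° (wrapped to (-180°,180°])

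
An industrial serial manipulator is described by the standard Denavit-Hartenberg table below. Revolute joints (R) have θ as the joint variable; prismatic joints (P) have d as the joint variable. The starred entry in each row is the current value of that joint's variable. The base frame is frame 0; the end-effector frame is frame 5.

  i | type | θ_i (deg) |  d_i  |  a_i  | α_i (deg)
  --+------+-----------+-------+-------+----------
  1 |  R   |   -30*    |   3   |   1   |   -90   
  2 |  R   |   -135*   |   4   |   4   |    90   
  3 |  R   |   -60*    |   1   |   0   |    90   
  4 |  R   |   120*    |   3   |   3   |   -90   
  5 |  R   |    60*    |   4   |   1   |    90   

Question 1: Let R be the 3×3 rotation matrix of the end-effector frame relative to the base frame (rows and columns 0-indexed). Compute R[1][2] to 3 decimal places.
End-effector z-axis (col 2 of R) = (0.0010,0.1438,-0.9896)
R[1][2] = 0.1438

0.144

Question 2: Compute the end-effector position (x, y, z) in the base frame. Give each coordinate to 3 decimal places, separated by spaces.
3.625 6.508 1.242

after link 1: o_1 = (0.8660, -0.5000, 3.0000)
after link 2: o_2 = (0.4165, 4.3783, 5.8284)
after link 3: o_3 = (-0.1958, 4.7319, 5.1213)
after link 4: o_4 = (0.1630, 4.2927, 0.9168)
after link 5: o_5 = (3.6252, 6.5078, 1.2420)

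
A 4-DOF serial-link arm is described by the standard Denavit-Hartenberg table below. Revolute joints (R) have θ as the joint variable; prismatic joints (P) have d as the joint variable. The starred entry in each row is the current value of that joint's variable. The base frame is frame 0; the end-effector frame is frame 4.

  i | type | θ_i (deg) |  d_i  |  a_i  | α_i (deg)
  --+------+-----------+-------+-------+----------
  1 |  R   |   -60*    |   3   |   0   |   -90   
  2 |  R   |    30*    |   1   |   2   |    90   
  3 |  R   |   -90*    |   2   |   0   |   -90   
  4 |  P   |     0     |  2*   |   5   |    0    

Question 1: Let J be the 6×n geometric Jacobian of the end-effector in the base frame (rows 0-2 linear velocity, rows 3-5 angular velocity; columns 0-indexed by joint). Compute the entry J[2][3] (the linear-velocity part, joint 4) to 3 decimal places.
prismatic axis z_3 = (0.4330,-0.7500,-0.5000)
J_v[:, 3] = z_3; J_ω[:, 3] = (0,0,0)
entry J[2][3] = -0.5000

-0.500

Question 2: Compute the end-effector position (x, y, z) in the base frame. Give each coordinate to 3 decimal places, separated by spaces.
after link 1: o_1 = (0.0000, 0.0000, 3.0000)
after link 2: o_2 = (1.7321, -1.0000, 2.0000)
after link 3: o_3 = (2.2321, -1.8660, 3.7321)
after link 4: o_4 = (-1.2321, -5.8660, 2.7321)

-1.232 -5.866 2.732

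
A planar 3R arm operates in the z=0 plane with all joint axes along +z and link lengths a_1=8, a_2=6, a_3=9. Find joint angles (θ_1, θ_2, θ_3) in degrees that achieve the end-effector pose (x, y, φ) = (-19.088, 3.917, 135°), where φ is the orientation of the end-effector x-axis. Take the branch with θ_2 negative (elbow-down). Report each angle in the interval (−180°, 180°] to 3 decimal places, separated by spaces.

-150.003 -44.994 -30.002

wrist centre = target − a_3·(cos φ, sin φ) = (-12.7240, -2.4470)
cos θ_2 = (167.8888−8²−6²)/(2·8·6) = 0.7072; θ_2 = -44.9945° (elbow-down)
β = atan2(-2.4470,-12.7240) = -169.1143°; ψ = atan2(-4.2422,12.2430) = -19.1113°
θ_1 = β − ψ = -150.0031°
θ_3 = φ − θ_1 − θ_2 = -30.0024° (wrapped to (-180°,180°])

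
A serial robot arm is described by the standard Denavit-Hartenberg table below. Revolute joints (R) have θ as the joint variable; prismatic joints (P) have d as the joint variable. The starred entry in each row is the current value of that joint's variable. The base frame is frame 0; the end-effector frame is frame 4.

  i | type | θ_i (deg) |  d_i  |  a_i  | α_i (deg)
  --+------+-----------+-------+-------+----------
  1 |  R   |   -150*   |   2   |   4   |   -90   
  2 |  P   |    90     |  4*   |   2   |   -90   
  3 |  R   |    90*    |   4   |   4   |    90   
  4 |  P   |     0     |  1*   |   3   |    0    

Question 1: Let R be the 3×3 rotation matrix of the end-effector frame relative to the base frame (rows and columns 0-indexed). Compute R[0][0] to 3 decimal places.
End-effector x-axis (col 0 of R) = (-0.5000,0.8660,-0.0000)
R[0][0] = -0.5000

-0.500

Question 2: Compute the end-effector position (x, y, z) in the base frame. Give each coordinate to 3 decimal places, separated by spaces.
-1.500 2.598 -1.000

after link 1: o_1 = (-3.4641, -2.0000, 2.0000)
after link 2: o_2 = (-1.4641, -5.4641, 0.0000)
after link 3: o_3 = (0.0000, -0.0000, -0.0000)
after link 4: o_4 = (-1.5000, 2.5981, -1.0000)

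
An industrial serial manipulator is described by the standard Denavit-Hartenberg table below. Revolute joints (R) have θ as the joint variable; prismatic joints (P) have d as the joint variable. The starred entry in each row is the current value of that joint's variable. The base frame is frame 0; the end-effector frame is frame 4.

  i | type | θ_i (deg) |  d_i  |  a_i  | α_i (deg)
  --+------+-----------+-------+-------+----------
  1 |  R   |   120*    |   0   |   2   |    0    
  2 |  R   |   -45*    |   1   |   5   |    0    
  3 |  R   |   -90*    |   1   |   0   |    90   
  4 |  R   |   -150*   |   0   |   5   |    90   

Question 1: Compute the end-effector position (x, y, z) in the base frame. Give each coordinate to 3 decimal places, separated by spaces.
after link 1: o_1 = (-1.0000, 1.7321, 0.0000)
after link 2: o_2 = (0.2941, 6.5617, 1.0000)
after link 3: o_3 = (0.2941, 6.5617, 2.0000)
after link 4: o_4 = (-3.8885, 7.6824, -0.5000)

-3.888 7.682 -0.500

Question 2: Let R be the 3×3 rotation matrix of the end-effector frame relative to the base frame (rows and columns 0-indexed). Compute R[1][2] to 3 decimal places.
End-effector z-axis (col 2 of R) = (-0.4830,0.1294,0.8660)
R[1][2] = 0.1294

0.129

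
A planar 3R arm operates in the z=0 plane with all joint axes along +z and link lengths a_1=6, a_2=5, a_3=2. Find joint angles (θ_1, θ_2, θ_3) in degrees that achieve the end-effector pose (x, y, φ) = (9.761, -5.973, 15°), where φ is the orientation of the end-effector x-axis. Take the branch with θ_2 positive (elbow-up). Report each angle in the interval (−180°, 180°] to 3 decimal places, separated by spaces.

wrist centre = target − a_3·(cos φ, sin φ) = (7.8291, -6.4906)
cos θ_2 = (103.4239−6²−5²)/(2·6·5) = 0.7071; θ_2 = 45.0033° (elbow-up)
β = atan2(-6.4906,7.8291) = -39.6599°; ψ = atan2(3.5357,9.5353) = 20.3450°
θ_1 = β − ψ = -60.0049°
θ_3 = φ − θ_1 − θ_2 = 30.0016° (wrapped to (-180°,180°])

-60.005 45.003 30.002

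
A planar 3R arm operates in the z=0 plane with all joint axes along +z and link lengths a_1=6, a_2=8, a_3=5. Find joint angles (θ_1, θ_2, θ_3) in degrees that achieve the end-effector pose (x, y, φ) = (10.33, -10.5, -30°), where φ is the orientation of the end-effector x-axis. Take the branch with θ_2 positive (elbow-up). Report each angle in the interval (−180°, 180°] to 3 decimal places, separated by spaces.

-106.261 90.001 -13.740

wrist centre = target − a_3·(cos φ, sin φ) = (5.9999, -8.0000)
cos θ_2 = (99.9985−6²−8²)/(2·6·8) = -0.0000; θ_2 = 90.0009° (elbow-up)
β = atan2(-8.0000,5.9999) = -53.1307°; ψ = atan2(8.0000,5.9999) = 53.1307°
θ_1 = β − ψ = -106.2614°
θ_3 = φ − θ_1 − θ_2 = -13.7395° (wrapped to (-180°,180°])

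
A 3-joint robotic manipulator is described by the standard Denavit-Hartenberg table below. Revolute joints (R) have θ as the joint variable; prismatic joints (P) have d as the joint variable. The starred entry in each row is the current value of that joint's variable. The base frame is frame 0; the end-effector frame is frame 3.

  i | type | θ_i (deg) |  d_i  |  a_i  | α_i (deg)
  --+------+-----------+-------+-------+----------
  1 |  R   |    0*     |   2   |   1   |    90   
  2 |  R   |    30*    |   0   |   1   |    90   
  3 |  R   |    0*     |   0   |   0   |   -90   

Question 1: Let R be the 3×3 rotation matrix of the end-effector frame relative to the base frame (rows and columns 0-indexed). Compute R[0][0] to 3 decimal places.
0.866

End-effector x-axis (col 0 of R) = (0.8660,0.0000,0.5000)
R[0][0] = 0.8660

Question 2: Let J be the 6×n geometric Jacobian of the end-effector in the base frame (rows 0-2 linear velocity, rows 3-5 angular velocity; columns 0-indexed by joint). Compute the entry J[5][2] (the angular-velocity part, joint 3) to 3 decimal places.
axis z_2 = (0.5000,-0.0000,-0.8660); lever o_n−o_2 = (0.0000,0.0000,0.0000)
cross product → J_v[:, 2] = (0.0000,-0.0000,0.0000)
J_ω[:, 2] = z_2
entry J[5][2] = -0.8660

-0.866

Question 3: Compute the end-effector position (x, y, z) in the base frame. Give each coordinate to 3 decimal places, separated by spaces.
after link 1: o_1 = (1.0000, 0.0000, 2.0000)
after link 2: o_2 = (1.8660, 0.0000, 2.5000)
after link 3: o_3 = (1.8660, 0.0000, 2.5000)

1.866 0.000 2.500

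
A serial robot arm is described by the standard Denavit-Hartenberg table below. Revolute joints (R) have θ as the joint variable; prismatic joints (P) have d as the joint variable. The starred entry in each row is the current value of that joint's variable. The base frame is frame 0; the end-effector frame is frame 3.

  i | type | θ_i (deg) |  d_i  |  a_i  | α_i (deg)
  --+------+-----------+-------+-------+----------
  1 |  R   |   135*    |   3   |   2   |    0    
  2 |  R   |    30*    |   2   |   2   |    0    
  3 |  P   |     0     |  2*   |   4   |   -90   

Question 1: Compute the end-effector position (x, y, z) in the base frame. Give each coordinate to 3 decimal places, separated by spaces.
-7.210 2.967 7.000

after link 1: o_1 = (-1.4142, 1.4142, 3.0000)
after link 2: o_2 = (-3.3461, 1.9319, 5.0000)
after link 3: o_3 = (-7.2098, 2.9671, 7.0000)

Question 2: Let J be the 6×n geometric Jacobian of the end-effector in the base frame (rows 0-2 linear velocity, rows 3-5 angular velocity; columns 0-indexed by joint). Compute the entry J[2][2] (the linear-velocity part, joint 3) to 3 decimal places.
1.000

prismatic axis z_2 = (0.0000,0.0000,1.0000)
J_v[:, 2] = z_2; J_ω[:, 2] = (0,0,0)
entry J[2][2] = 1.0000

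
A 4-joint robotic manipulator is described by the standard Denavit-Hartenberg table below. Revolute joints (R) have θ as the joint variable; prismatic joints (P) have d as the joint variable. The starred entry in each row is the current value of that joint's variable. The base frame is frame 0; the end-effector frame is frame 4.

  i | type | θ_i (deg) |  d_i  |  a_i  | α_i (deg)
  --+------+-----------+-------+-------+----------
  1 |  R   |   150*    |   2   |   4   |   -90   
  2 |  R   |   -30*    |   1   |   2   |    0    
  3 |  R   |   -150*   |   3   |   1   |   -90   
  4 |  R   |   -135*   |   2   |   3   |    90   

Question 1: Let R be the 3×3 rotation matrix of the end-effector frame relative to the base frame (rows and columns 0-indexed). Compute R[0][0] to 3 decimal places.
End-effector x-axis (col 0 of R) = (-0.9659,-0.2588,0.0000)
R[0][0] = -0.9659

-0.966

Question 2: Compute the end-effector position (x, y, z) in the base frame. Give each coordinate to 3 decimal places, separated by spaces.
-8.996 -1.875 5.000

after link 1: o_1 = (-3.4641, 2.0000, 2.0000)
after link 2: o_2 = (-5.4641, 2.0000, 3.0000)
after link 3: o_3 = (-6.0981, -1.0981, 3.0000)
after link 4: o_4 = (-8.9959, -1.8745, 5.0000)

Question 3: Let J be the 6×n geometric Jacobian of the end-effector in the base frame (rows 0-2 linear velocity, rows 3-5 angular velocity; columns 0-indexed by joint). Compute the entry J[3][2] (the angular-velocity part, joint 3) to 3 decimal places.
-0.500

axis z_2 = (-0.5000,-0.8660,0.0000); lever o_n−o_2 = (-3.5318,-3.8745,2.0000)
cross product → J_v[:, 2] = (-1.7321,1.0000,-1.1213)
J_ω[:, 2] = z_2
entry J[3][2] = -0.5000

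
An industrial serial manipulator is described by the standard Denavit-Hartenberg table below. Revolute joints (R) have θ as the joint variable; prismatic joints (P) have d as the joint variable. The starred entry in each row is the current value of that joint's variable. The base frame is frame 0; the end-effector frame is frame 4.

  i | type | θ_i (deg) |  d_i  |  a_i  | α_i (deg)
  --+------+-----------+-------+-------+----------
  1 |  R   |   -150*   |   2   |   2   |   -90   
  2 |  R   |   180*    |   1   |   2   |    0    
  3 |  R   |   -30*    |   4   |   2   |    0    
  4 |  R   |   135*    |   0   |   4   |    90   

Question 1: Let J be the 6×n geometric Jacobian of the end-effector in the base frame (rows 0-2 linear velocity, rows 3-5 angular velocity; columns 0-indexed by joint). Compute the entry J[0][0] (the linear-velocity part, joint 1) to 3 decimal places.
axis z_0 = ẑ; lever o_n−o_0 = (3.1034,-3.9817,4.8637)
cross product → J_v[:, 0] = (3.9817,3.1034,-0.0000)
J_ω[:, 0] = z_0
entry J[0][0] = 3.9817

3.982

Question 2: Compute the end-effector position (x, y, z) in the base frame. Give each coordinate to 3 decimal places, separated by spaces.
3.103 -3.982 4.864

after link 1: o_1 = (-1.7321, -1.0000, 2.0000)
after link 2: o_2 = (0.5000, -0.8660, 2.0000)
after link 3: o_3 = (4.0000, -3.4641, 1.0000)
after link 4: o_4 = (3.1034, -3.9817, 4.8637)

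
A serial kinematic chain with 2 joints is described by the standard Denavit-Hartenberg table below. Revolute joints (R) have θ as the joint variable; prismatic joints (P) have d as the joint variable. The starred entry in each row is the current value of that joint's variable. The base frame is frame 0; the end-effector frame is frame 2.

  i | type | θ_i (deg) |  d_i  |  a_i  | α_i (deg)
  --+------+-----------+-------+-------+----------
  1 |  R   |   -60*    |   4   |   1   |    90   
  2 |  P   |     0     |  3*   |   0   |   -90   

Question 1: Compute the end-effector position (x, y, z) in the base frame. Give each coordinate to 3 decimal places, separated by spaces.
after link 1: o_1 = (0.5000, -0.8660, 4.0000)
after link 2: o_2 = (-2.0981, -2.3660, 4.0000)

-2.098 -2.366 4.000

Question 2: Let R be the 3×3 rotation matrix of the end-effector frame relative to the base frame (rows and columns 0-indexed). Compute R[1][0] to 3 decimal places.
-0.866

End-effector x-axis (col 0 of R) = (0.5000,-0.8660,0.0000)
R[1][0] = -0.8660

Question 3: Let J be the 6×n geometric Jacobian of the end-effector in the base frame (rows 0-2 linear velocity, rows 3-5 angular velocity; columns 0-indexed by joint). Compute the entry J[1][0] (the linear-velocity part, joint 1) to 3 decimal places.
-2.098

axis z_0 = ẑ; lever o_n−o_0 = (-2.0981,-2.3660,4.0000)
cross product → J_v[:, 0] = (2.3660,-2.0981,0.0000)
J_ω[:, 0] = z_0
entry J[1][0] = -2.0981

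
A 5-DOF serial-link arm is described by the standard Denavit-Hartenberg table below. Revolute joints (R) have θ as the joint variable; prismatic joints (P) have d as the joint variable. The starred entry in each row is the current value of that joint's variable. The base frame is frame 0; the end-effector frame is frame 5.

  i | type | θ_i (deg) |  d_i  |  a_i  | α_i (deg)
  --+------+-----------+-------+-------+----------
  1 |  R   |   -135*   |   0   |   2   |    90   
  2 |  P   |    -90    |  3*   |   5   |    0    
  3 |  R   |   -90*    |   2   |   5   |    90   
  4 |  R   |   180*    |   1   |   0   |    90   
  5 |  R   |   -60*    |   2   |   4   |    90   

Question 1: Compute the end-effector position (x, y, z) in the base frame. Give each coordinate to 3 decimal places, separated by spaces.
-4.243 5.657 -7.464

after link 1: o_1 = (-1.4142, -1.4142, 0.0000)
after link 2: o_2 = (-3.5355, 0.7071, -5.0000)
after link 3: o_3 = (-1.4142, 5.6569, -5.0000)
after link 4: o_4 = (-1.4142, 5.6569, -4.0000)
after link 5: o_5 = (-4.2426, 5.6569, -7.4641)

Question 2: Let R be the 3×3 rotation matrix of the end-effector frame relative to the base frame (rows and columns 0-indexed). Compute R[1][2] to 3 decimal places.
0.612

End-effector z-axis (col 2 of R) = (0.6124,0.6124,-0.5000)
R[1][2] = 0.6124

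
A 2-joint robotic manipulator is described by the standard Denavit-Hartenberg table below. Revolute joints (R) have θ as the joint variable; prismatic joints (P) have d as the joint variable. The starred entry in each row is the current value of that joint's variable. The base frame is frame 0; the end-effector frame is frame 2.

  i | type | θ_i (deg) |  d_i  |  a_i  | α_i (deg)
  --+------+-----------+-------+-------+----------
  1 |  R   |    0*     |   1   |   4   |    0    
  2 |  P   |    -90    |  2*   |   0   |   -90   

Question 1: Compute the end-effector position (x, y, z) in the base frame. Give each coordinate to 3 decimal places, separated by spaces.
4.000 0.000 3.000

after link 1: o_1 = (4.0000, 0.0000, 1.0000)
after link 2: o_2 = (4.0000, 0.0000, 3.0000)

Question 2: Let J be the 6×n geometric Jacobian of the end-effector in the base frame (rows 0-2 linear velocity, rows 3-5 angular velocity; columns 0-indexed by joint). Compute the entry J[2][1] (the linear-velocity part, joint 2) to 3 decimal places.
1.000

prismatic axis z_1 = (0.0000,0.0000,1.0000)
J_v[:, 1] = z_1; J_ω[:, 1] = (0,0,0)
entry J[2][1] = 1.0000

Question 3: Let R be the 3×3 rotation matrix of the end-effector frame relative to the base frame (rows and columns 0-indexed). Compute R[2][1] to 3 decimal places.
End-effector y-axis (col 1 of R) = (0.0000,0.0000,-1.0000)
R[2][1] = -1.0000

-1.000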